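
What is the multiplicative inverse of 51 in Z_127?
Since 127 is prime, by Fermat 51^(-1) ≡ 51^{125} ≡ 5 mod 127. Verify: 51 × 5 = 255 ≡ 1 mod 127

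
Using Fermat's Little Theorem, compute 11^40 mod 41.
By Fermat's Little Theorem, 11^{40} ≡ 1 (mod 41) since 41 is prime and gcd(11, 41) = 1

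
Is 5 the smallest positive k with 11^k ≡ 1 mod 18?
Powers of 11 mod 18: 11^1≡11, 11^2≡13, 11^3≡17, 11^4≡7, 11^5≡5, 11^6≡1. 11^5≡5≢1, so ord ≠ 5. No, the actual order is 6.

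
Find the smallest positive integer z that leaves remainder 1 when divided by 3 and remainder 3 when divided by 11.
M = 3 × 11 = 33. M₁ = 11, y₁ ≡ 2 (mod 3). M₂ = 3, y₂ ≡ 4 (mod 11). z = 1×11×2 + 3×3×4 ≡ 25 (mod 33)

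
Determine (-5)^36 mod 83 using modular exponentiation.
By repeated squaring (mod 83): (-5)^{1}≡78, (-5)^{2}≡25, (-5)^{4}≡44, (-5)^{8}≡27, (-5)^{16}≡65, (-5)^{32}≡75. Then (-5)^{36} = (-5)^{32+4} ≡ 75 × 44 ≡ 63 (mod 83)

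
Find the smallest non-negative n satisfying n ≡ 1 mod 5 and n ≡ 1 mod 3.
M = 5 × 3 = 15. M₁ = 3, y₁ ≡ 2 mod 5. M₂ = 5, y₂ ≡ 2 mod 3. n = 1×3×2 + 1×5×2 ≡ 1 mod 15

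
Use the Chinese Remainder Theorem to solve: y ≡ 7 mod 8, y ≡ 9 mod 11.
M = 8 × 11 = 88. M₁ = 11, y₁ ≡ 3 mod 8. M₂ = 8, y₂ ≡ 7 mod 11. y = 7×11×3 + 9×8×7 ≡ 31 mod 88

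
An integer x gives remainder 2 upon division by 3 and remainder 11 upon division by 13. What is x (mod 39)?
M = 3 × 13 = 39. M₁ = 13, y₁ ≡ 1 (mod 3). M₂ = 3, y₂ ≡ 9 (mod 13). x = 2×13×1 + 11×3×9 ≡ 11 (mod 39)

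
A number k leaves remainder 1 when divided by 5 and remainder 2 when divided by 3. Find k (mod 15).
M = 5 × 3 = 15. M₁ = 3, y₁ ≡ 2 (mod 5). M₂ = 5, y₂ ≡ 2 (mod 3). k = 1×3×2 + 2×5×2 ≡ 11 (mod 15)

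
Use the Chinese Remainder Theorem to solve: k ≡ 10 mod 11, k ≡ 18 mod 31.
M = 11 × 31 = 341. M₁ = 31, y₁ ≡ 5 mod 11. M₂ = 11, y₂ ≡ 17 mod 31. k = 10×31×5 + 18×11×17 ≡ 142 mod 341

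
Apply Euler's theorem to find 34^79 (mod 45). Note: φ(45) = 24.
By Euler: 34^{24} ≡ 1 (mod 45) since gcd(34, 45) = 1. 79 = 3×24 + 7. So 34^{79} ≡ 34^{7} ≡ 34 (mod 45)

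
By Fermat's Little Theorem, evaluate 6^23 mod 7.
By Fermat: 6^{6} ≡ 1 (mod 7). 23 = 3×6 + 5. So 6^{23} ≡ 6^{5} ≡ 6 (mod 7)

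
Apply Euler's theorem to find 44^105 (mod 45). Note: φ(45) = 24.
By Euler: 44^{24} ≡ 1 (mod 45) since gcd(44, 45) = 1. 105 = 4×24 + 9. So 44^{105} ≡ 44^{9} ≡ 44 (mod 45)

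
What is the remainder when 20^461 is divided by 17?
Using Fermat: 20^{16} ≡ 1 (mod 17). 461 ≡ 13 (mod 16). So 20^{461} ≡ 20^{13} ≡ 12 (mod 17)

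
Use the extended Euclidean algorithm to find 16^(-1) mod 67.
Extended GCD: 16(21) + 67(-5) = 1. So 16^(-1) ≡ 21 (mod 67). Verify: 16 × 21 = 336 ≡ 1 (mod 67)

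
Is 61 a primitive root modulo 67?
ord_67(61) divides 66. For each prime q|66: 61^{33}≡66, 61^{22}≡37, 61^{6}≡24, none ≡ 1. So 61 has order 66 and is a primitive root mod 67.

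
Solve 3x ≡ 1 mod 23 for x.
Since 23 is prime, by Fermat 3^(-1) ≡ 3^{21} ≡ 8 mod 23. Verify: 3 × 8 = 24 ≡ 1 mod 23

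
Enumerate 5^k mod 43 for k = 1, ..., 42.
5^1, 5^2, ..., 5^{42} mod 43: [5, 25, 39, 23, 29, 16, 37, 13, 22, 24, 34, 41, 33, 36, 8, 40, 28, 11, 12, 17, 42, 38, 18, 4, 20, 14, 27, 6, 30, 21, 19, 9, 2, 10, 7, 35, 3, 15, 32, 31, 26, 1]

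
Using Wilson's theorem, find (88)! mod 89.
By Wilson's theorem, (88)! ≡ -1 ≡ 88 mod 89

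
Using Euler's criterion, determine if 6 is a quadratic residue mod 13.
By Euler's criterion: 6^{6} ≡ 12 (mod 13). Since this equals -1 (≡ 12), 6 is not a QR.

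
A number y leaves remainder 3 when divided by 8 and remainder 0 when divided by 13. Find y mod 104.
M = 8 × 13 = 104. M₁ = 13, y₁ ≡ 5 mod 8. M₂ = 8, y₂ ≡ 5 mod 13. y = 3×13×5 + 0×8×5 ≡ 91 mod 104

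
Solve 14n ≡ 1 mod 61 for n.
Since 61 is prime, by Fermat 14^(-1) ≡ 14^{59} ≡ 48 mod 61. Verify: 14 × 48 = 672 ≡ 1 mod 61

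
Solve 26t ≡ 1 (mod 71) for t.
Since 71 is prime, by Fermat 26^(-1) ≡ 26^{69} ≡ 41 (mod 71). Verify: 26 × 41 = 1066 ≡ 1 (mod 71)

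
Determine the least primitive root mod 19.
g = 2. For each prime q|18: 2^{9}≡18, 2^{6}≡7, none ≡ 1, so ord_19(2) = 18 and 2 is a primitive root.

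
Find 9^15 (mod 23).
By repeated squaring (mod 23): 9^{1}≡9, 9^{2}≡12, 9^{4}≡6, 9^{8}≡13. Then 9^{15} = 9^{8+4+2+1} ≡ 13 × 6 × 12 × 9 ≡ 6 (mod 23)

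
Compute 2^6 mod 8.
By repeated squaring mod 8: 2^{1}≡2, 2^{2}≡4, 2^{4}≡0. Then 2^{6} = 2^{4+2} ≡ 0 × 4 ≡ 0 mod 8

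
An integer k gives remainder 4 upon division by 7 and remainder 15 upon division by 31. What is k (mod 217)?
M = 7 × 31 = 217. M₁ = 31, y₁ ≡ 5 (mod 7). M₂ = 7, y₂ ≡ 9 (mod 31). k = 4×31×5 + 15×7×9 ≡ 46 (mod 217)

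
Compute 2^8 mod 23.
By repeated squaring mod 23: 2^{1}≡2, 2^{2}≡4, 2^{4}≡16, 2^{8}≡3. So 2^{8} ≡ 3 mod 23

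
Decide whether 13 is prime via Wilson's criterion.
(12)! mod 13 = 12. Since 12 ≡ -1 mod 13, 13 is prime.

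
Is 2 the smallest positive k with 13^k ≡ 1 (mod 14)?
Powers of 13 mod 14: 13^1≡13, 13^2≡1. First k with 13^k≡1 is k=2. Yes, ord_14(13) = 2.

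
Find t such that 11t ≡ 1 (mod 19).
Since 19 is prime, by Fermat 11^(-1) ≡ 11^{17} ≡ 7 (mod 19). Verify: 11 × 7 = 77 ≡ 1 (mod 19)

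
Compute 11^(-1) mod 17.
Since 17 is prime, by Fermat 11^(-1) ≡ 11^{15} ≡ 14 mod 17. Verify: 11 × 14 = 154 ≡ 1 mod 17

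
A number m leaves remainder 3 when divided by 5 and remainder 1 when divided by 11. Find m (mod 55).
M = 5 × 11 = 55. M₁ = 11, y₁ ≡ 1 (mod 5). M₂ = 5, y₂ ≡ 9 (mod 11). m = 3×11×1 + 1×5×9 ≡ 23 (mod 55)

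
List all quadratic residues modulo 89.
Squares in Z_89*: {1, 2, 4, 5, 8, 9, 10, 11, 16, 17, 18, 20, 21, 22, 25, 32, 34, 36, 39, 40, 42, 44, 45, 47, 49, 50, 53, 55, 57, 64, 67, 68, 69, 71, 72, 73, 78, 79, 80, 81, 84, 85, 87, 88}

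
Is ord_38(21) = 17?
Powers of 21 mod 38: 21^1≡21, 21^2≡23, 21^3≡27, 21^4≡35, 21^5≡13, 21^6≡7, 21^7≡33, 21^8≡9, 21^9≡37, 21^10≡17, 21^11≡15, 21^12≡11, 21^13≡3, 21^14≡25, 21^15≡31, 21^16≡5, 21^17≡29, 21^18≡1. 21^17≡29≢1, so ord ≠ 17. No, the actual order is 18.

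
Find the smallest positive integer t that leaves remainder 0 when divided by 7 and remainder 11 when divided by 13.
M = 7 × 13 = 91. M₁ = 13, y₁ ≡ 6 mod 7. M₂ = 7, y₂ ≡ 2 mod 13. t = 0×13×6 + 11×7×2 ≡ 63 mod 91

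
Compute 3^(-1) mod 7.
Since 7 is prime, by Fermat 3^(-1) ≡ 3^{5} ≡ 5 mod 7. Verify: 3 × 5 = 15 ≡ 1 mod 7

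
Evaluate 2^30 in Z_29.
Using Fermat: 2^{28} ≡ 1 mod 29. 30 ≡ 2 mod 28. So 2^{30} ≡ 2^{2} ≡ 4 mod 29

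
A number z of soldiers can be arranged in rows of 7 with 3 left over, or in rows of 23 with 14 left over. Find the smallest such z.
M = 7 × 23 = 161. M₁ = 23, y₁ ≡ 4 mod 7. M₂ = 7, y₂ ≡ 10 mod 23. z = 3×23×4 + 14×7×10 ≡ 129 mod 161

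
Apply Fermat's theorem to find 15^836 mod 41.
By Fermat: 15^{40} ≡ 1 mod 41. 836 ≡ 36 mod 40. So 15^{836} ≡ 15^{36} ≡ 4 mod 41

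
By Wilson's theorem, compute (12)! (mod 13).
By Wilson's theorem, (12)! ≡ -1 ≡ 12 (mod 13)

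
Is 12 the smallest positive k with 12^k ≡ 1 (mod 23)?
Powers of 12 mod 23: 12^1≡12, 12^2≡6, 12^3≡3, 12^4≡13, 12^5≡18, 12^6≡9, 12^7≡16, 12^8≡8, 12^9≡4, 12^10≡2, 12^11≡1. Already 12^11≡1, so the order is 11 < 12. No, the actual order is 11.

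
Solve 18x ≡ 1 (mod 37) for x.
Since 37 is prime, by Fermat 18^(-1) ≡ 18^{35} ≡ 35 (mod 37). Verify: 18 × 35 = 630 ≡ 1 (mod 37)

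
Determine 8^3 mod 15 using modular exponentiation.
8^{3} = 512 ≡ 2 (mod 15)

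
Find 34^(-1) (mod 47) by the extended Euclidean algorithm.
Extended GCD: 34(18) + 47(-13) = 1. So 34^(-1) ≡ 18 (mod 47). Verify: 34 × 18 = 612 ≡ 1 (mod 47)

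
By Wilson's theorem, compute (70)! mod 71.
By Wilson's theorem, (70)! ≡ -1 ≡ 70 mod 71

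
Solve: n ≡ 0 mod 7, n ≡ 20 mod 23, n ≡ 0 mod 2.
M = 7 × 23 × 2 = 322. M₁ = 46, y₁ ≡ 2 mod 7. M₂ = 14, y₂ ≡ 5 mod 23. M₃ = 161, y₃ ≡ 1 mod 2. n = 0×46×2 + 20×14×5 + 0×161×1 ≡ 112 mod 322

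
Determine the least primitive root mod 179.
g = 2. Powers: [2, 4, 8, 16, 32, 64, 128, 77, 154, ...] generates all 178 non-zero residues.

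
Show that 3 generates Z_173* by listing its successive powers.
3^1, 3^2, ..., 3^{172} mod 173: [3, 9, 27, 81, 70, 37, 111, 160, 134, 56, 168, 158, 128, 38, 114, 169, 161, 137, 65, 22, 66, 25, 75, 52, 156, 122, 20, 60, 7, 21, 63, 16, 48, 144, 86, 85, 82, 73, 46, 138, 68, 31, 93, 106, 145, 89, 94, 109, 154, 116, 2, 6, 18, 54, 162, 140, 74, 49, 147, 95, 112, 163, 143, 83, 76, 55, 165, 149, 101, 130, 44, 132, 50, 150, 104, 139, 71, 40, 120, 14, 42, 126, 32, 96, 115, 172, 170, 164, 146, 92, 103, 136, 62, 13, 39, 117, 5, 15, 45, 135, 59, 4, 12, 36, 108, 151, 107, 148, 98, 121, 17, 51, 153, 113, 166, 152, 110, 157, 125, 29, 87, 88, 91, 100, 127, 35, 105, 142, 80, 67, 28, 84, 79, 64, 19, 57, 171, 167, 155, 119, 11, 33, 99, 124, 26, 78, 61, 10, 30, 90, 97, 118, 8, 24, 72, 43, 129, 41, 123, 23, 69, 34, 102, 133, 53, 159, 131, 47, 141, 77, 58, 1]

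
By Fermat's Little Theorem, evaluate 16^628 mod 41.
By Fermat: 16^{40} ≡ 1 mod 41. 628 ≡ 28 mod 40. So 16^{628} ≡ 16^{28} ≡ 37 mod 41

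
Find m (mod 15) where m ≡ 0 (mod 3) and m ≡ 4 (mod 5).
M = 3 × 5 = 15. M₁ = 5, y₁ ≡ 2 (mod 3). M₂ = 3, y₂ ≡ 2 (mod 5). m = 0×5×2 + 4×3×2 ≡ 9 (mod 15)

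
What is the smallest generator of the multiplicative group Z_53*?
g = 2. Powers: [2, 4, 8, 16, 32, 11, ...] generates all 52 non-zero residues.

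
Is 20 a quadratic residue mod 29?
By Euler's criterion: 20^{14} ≡ 1 mod 29. Since this equals 1, 20 is a QR.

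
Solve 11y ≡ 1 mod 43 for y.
Since 43 is prime, by Fermat 11^(-1) ≡ 11^{41} ≡ 4 mod 43. Verify: 11 × 4 = 44 ≡ 1 mod 43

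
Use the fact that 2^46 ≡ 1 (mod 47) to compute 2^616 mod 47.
By Fermat: 2^{46} ≡ 1 (mod 47). 616 ≡ 18 (mod 46). So 2^{616} ≡ 2^{18} ≡ 25 (mod 47)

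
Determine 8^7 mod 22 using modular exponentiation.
By repeated squaring (mod 22): 8^{1}≡8, 8^{2}≡20, 8^{4}≡4. Then 8^{7} = 8^{4+2+1} ≡ 4 × 20 × 8 ≡ 2 (mod 22)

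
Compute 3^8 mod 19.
By repeated squaring mod 19: 3^{1}≡3, 3^{2}≡9, 3^{4}≡5, 3^{8}≡6. So 3^{8} ≡ 6 mod 19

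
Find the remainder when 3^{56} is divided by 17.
By Fermat: 3^{16} ≡ 1 mod 17. 56 = 3×16 + 8. So 3^{56} ≡ 3^{8} ≡ 16 mod 17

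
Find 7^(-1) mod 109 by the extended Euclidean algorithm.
Extended GCD: 7(-31) + 109(2) = 1. So 7^(-1) ≡ -31 ≡ 78 mod 109. Verify: 7 × 78 = 546 ≡ 1 mod 109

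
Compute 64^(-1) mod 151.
Since 151 is prime, by Fermat 64^(-1) ≡ 64^{149} ≡ 59 mod 151. Verify: 64 × 59 = 3776 ≡ 1 mod 151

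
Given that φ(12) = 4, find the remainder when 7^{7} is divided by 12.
By Euler: 7^{4} ≡ 1 (mod 12) since gcd(7, 12) = 1. 7 = 1×4 + 3. So 7^{7} ≡ 7^{3} ≡ 7 (mod 12)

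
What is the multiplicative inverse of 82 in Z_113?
Since 113 is prime, by Fermat 82^(-1) ≡ 82^{111} ≡ 51 (mod 113). Verify: 82 × 51 = 4182 ≡ 1 (mod 113)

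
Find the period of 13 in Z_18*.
Powers of 13 mod 18: 13^1≡13, 13^2≡7, 13^3≡1. Order = 3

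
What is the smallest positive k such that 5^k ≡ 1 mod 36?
Powers of 5 mod 36: 5^1≡5, 5^2≡25, 5^3≡17, 5^4≡13, 5^5≡29, 5^6≡1. Order = 6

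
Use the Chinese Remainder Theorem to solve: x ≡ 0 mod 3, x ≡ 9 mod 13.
M = 3 × 13 = 39. M₁ = 13, y₁ ≡ 1 mod 3. M₂ = 3, y₂ ≡ 9 mod 13. x = 0×13×1 + 9×3×9 ≡ 9 mod 39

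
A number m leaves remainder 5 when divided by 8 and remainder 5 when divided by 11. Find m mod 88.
M = 8 × 11 = 88. M₁ = 11, y₁ ≡ 3 mod 8. M₂ = 8, y₂ ≡ 7 mod 11. m = 5×11×3 + 5×8×7 ≡ 5 mod 88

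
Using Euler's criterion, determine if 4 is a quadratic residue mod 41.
By Euler's criterion: 4^{20} ≡ 1 (mod 41). Since this equals 1, 4 is a QR.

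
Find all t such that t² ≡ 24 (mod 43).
The square roots of 24 mod 43 are 14 and 29. Verify: 14² = 196 ≡ 24 (mod 43)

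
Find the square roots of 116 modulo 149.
The square roots of 116 mod 149 are 99 and 50. Verify: 99² = 9801 ≡ 116 mod 149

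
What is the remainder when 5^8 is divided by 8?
By repeated squaring (mod 8): 5^{1}≡5, 5^{2}≡1, 5^{4}≡1, 5^{8}≡1. So 5^{8} ≡ 1 (mod 8)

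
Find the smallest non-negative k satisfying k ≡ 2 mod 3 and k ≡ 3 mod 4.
M = 3 × 4 = 12. M₁ = 4, y₁ ≡ 1 mod 3. M₂ = 3, y₂ ≡ 3 mod 4. k = 2×4×1 + 3×3×3 ≡ 11 mod 12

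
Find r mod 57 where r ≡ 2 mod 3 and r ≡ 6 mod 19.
M = 3 × 19 = 57. M₁ = 19, y₁ ≡ 1 mod 3. M₂ = 3, y₂ ≡ 13 mod 19. r = 2×19×1 + 6×3×13 ≡ 44 mod 57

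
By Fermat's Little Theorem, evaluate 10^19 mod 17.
By Fermat: 10^{16} ≡ 1 (mod 17). So 10^{19} = 10^{16} · 10^{3} ≡ 10^{3} ≡ 14 (mod 17)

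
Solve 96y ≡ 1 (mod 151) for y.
Since 151 is prime, by Fermat 96^(-1) ≡ 96^{149} ≡ 140 (mod 151). Verify: 96 × 140 = 13440 ≡ 1 (mod 151)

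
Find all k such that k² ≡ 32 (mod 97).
The square roots of 32 mod 97 are 41 and 56. Verify: 41² = 1681 ≡ 32 (mod 97)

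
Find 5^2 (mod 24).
5^{2} = 25 ≡ 1 (mod 24)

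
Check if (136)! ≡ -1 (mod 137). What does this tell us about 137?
(136)! mod 137 = 136. Since this equals -1 (mod 137), Wilson confirms 137 is prime.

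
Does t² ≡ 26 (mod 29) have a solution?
By Euler's criterion: 26^{14} ≡ 28 (mod 29). Since this equals -1 (≡ 28), 26 is not a QR.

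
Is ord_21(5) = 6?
Powers of 5 mod 21: 5^1≡5, 5^2≡4, 5^3≡20, 5^4≡16, 5^5≡17, 5^6≡1. First k with 5^k≡1 is k=6. Yes, ord_21(5) = 6.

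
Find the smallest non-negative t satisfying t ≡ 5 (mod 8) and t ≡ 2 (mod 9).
M = 8 × 9 = 72. M₁ = 9, y₁ ≡ 1 (mod 8). M₂ = 8, y₂ ≡ 8 (mod 9). t = 5×9×1 + 2×8×8 ≡ 29 (mod 72)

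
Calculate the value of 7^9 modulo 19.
By repeated squaring (mod 19): 7^{1}≡7, 7^{2}≡11, 7^{4}≡7, 7^{8}≡11. Then 7^{9} = 7^{8+1} ≡ 11 × 7 ≡ 1 (mod 19)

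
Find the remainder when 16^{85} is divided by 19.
By Fermat: 16^{18} ≡ 1 (mod 19). 85 = 4×18 + 13. So 16^{85} ≡ 16^{13} ≡ 5 (mod 19)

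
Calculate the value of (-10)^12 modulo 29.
By repeated squaring (mod 29): (-10)^{1}≡19, (-10)^{2}≡13, (-10)^{4}≡24, (-10)^{8}≡25. Then (-10)^{12} = (-10)^{8+4} ≡ 25 × 24 ≡ 20 (mod 29)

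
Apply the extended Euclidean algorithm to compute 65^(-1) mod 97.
Extended GCD: 65(3) + 97(-2) = 1. So 65^(-1) ≡ 3 (mod 97). Verify: 65 × 3 = 195 ≡ 1 (mod 97)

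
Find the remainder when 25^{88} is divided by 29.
By Fermat: 25^{28} ≡ 1 (mod 29). 88 = 3×28 + 4. So 25^{88} ≡ 25^{4} ≡ 24 (mod 29)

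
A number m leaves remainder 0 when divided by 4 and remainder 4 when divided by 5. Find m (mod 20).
M = 4 × 5 = 20. M₁ = 5, y₁ ≡ 1 (mod 4). M₂ = 4, y₂ ≡ 4 (mod 5). m = 0×5×1 + 4×4×4 ≡ 4 (mod 20)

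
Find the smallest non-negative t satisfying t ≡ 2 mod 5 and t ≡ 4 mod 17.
M = 5 × 17 = 85. M₁ = 17, y₁ ≡ 3 mod 5. M₂ = 5, y₂ ≡ 7 mod 17. t = 2×17×3 + 4×5×7 ≡ 72 mod 85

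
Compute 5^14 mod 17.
By repeated squaring (mod 17): 5^{1}≡5, 5^{2}≡8, 5^{4}≡13, 5^{8}≡16. Then 5^{14} = 5^{8+4+2} ≡ 16 × 13 × 8 ≡ 15 (mod 17)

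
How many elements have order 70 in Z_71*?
Number of primitive roots mod 71 = φ(p-1) = φ(70) = 24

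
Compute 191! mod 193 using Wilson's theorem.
(192)! = (191)! × (192) ≡ -1 mod 193. So (191)! ≡ -1 × (192)^(-1) ≡ (-1)×(-1) = 1 mod 193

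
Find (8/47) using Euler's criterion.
(8/47) = 8^{23} mod 47 = 1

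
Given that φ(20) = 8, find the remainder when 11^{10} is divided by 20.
By Euler: 11^{8} ≡ 1 (mod 20) since gcd(11, 20) = 1. 10 = 1×8 + 2. So 11^{10} ≡ 11^{2} ≡ 1 (mod 20)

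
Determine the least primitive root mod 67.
g = 2. Powers: [2, 4, 8, 16, 32, 64, 61, 55, ...] generates all 66 non-zero residues.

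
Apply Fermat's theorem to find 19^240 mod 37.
By Fermat: 19^{36} ≡ 1 mod 37. 240 ≡ 24 mod 36. So 19^{240} ≡ 19^{24} ≡ 26 mod 37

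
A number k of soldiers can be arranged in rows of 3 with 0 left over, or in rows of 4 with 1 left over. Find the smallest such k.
M = 3 × 4 = 12. M₁ = 4, y₁ ≡ 1 mod 3. M₂ = 3, y₂ ≡ 3 mod 4. k = 0×4×1 + 1×3×3 ≡ 9 mod 12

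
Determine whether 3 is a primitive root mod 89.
ord_89(3) divides 88. For each prime q|88: 3^{44}≡88, 3^{8}≡64, none ≡ 1. So 3 has order 88 and is a primitive root mod 89.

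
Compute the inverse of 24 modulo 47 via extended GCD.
Extended GCD: 24(2) + 47(-1) = 1. So 24^(-1) ≡ 2 mod 47. Verify: 24 × 2 = 48 ≡ 1 mod 47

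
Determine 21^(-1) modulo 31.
Since 31 is prime, by Fermat 21^(-1) ≡ 21^{29} ≡ 3 mod 31. Verify: 21 × 3 = 63 ≡ 1 mod 31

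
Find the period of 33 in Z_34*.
Powers of 33 mod 34: 33^1≡33, 33^2≡1. ord_34(33) = 2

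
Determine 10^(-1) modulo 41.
Since 41 is prime, by Fermat 10^(-1) ≡ 10^{39} ≡ 37 (mod 41). Verify: 10 × 37 = 370 ≡ 1 (mod 41)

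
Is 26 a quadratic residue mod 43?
By Euler's criterion: 26^{21} ≡ 42 (mod 43). Since this equals -1 (≡ 42), 26 is not a QR.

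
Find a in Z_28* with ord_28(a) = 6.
3 has order 6 mod 28 since 3^{6} ≡ 1 (mod 28) and no smaller power works.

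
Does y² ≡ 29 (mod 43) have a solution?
By Euler's criterion: 29^{21} ≡ 42 (mod 43). Since this equals -1 (≡ 42), 29 is not a QR.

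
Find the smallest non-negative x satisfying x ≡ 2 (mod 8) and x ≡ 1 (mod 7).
M = 8 × 7 = 56. M₁ = 7, y₁ ≡ 7 (mod 8). M₂ = 8, y₂ ≡ 1 (mod 7). x = 2×7×7 + 1×8×1 ≡ 50 (mod 56)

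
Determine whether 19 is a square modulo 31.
By Euler's criterion: 19^{15} ≡ 1 (mod 31). Since this equals 1, 19 is a QR.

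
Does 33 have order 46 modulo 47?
ord_47(33) divides 46. For each prime q|46: 33^{23}≡46, 33^{2}≡8, none ≡ 1. So 33 has order 46 and is a primitive root mod 47.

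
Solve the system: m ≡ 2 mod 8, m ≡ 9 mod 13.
M = 8 × 13 = 104. M₁ = 13, y₁ ≡ 5 mod 8. M₂ = 8, y₂ ≡ 5 mod 13. m = 2×13×5 + 9×8×5 ≡ 74 mod 104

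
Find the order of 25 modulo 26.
Powers of 25 mod 26: 25^1≡25, 25^2≡1. ord_26(25) = 2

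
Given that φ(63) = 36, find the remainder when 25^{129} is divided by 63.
By Euler: 25^{36} ≡ 1 mod 63 since gcd(25, 63) = 1. 129 = 3×36 + 21. So 25^{129} ≡ 25^{21} ≡ 1 mod 63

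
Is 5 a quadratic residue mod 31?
By Euler's criterion: 5^{15} ≡ 1 mod 31. Since this equals 1, 5 is a QR.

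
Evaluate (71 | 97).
(71/97) = 71^{48} mod 97 = -1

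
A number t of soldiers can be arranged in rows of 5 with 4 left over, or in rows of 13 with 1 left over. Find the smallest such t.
M = 5 × 13 = 65. M₁ = 13, y₁ ≡ 2 mod 5. M₂ = 5, y₂ ≡ 8 mod 13. t = 4×13×2 + 1×5×8 ≡ 14 mod 65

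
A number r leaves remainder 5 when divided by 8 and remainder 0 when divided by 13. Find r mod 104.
M = 8 × 13 = 104. M₁ = 13, y₁ ≡ 5 mod 8. M₂ = 8, y₂ ≡ 5 mod 13. r = 5×13×5 + 0×8×5 ≡ 13 mod 104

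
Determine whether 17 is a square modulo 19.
By Euler's criterion: 17^{9} ≡ 1 mod 19. Since this equals 1, 17 is a QR.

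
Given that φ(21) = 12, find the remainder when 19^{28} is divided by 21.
By Euler: 19^{12} ≡ 1 mod 21 since gcd(19, 21) = 1. 28 = 2×12 + 4. So 19^{28} ≡ 19^{4} ≡ 16 mod 21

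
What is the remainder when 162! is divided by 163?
By Wilson's theorem, (162)! ≡ -1 ≡ 162 mod 163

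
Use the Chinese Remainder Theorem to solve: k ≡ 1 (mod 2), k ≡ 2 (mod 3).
M = 2 × 3 = 6. M₁ = 3, y₁ ≡ 1 (mod 2). M₂ = 2, y₂ ≡ 2 (mod 3). k = 1×3×1 + 2×2×2 ≡ 5 (mod 6)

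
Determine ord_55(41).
Powers of 41 mod 55: 41^1≡41, 41^2≡31, 41^3≡6, 41^4≡26, 41^5≡21, 41^6≡36, 41^7≡46, 41^8≡16, 41^9≡51, 41^10≡1. ord_55(41) = 10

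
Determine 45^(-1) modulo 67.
Since 67 is prime, by Fermat 45^(-1) ≡ 45^{65} ≡ 3 (mod 67). Verify: 45 × 3 = 135 ≡ 1 (mod 67)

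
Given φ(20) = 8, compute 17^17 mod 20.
By Euler: 17^{8} ≡ 1 (mod 20) since gcd(17, 20) = 1. 17 = 2×8 + 1. So 17^{17} ≡ 17^{1} ≡ 17 (mod 20)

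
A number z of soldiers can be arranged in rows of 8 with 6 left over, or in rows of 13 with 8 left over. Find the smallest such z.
M = 8 × 13 = 104. M₁ = 13, y₁ ≡ 5 mod 8. M₂ = 8, y₂ ≡ 5 mod 13. z = 6×13×5 + 8×8×5 ≡ 86 mod 104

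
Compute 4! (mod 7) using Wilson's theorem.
(6)! = (4)! × (5) × (6) ≡ -1 (mod 7). So (4)! ≡ -1 × [(6)(5)]^(-1) ≡ 3 (mod 7)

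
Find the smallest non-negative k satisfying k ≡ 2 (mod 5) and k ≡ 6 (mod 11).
M = 5 × 11 = 55. M₁ = 11, y₁ ≡ 1 (mod 5). M₂ = 5, y₂ ≡ 9 (mod 11). k = 2×11×1 + 6×5×9 ≡ 17 (mod 55)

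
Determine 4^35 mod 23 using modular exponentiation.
Using Fermat: 4^{22} ≡ 1 mod 23. 35 ≡ 13 mod 22. So 4^{35} ≡ 4^{13} ≡ 16 mod 23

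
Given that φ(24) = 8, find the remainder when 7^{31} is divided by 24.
By Euler: 7^{8} ≡ 1 mod 24 since gcd(7, 24) = 1. 31 = 3×8 + 7. So 7^{31} ≡ 7^{7} ≡ 7 mod 24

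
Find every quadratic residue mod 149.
Quadratic residues modulo 149: {1, 4, 5, 6, 7, 9, 16, 17, 19, 20, 22, 24, 25, 26, 28, 29, 30, 31, 33, 35, 36, 37, 39, 42, 45, 46, 47, 49, 53, 54, 61, 63, 64, 67, 68, 69, 73, 76, 80, 81, 82, 85, 86, 88, 95, 96, 100, 102, 103, 104, 107, 110, 112, 113, 114, 116, 118, 119, 120, 121, 123, 124, 125, 127, 129, 130, 132, 133, 140, 142, 143, 144, 145, 148}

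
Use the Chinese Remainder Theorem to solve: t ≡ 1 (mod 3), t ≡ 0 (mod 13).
M = 3 × 13 = 39. M₁ = 13, y₁ ≡ 1 (mod 3). M₂ = 3, y₂ ≡ 9 (mod 13). t = 1×13×1 + 0×3×9 ≡ 13 (mod 39)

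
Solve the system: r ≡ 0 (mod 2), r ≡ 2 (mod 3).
M = 2 × 3 = 6. M₁ = 3, y₁ ≡ 1 (mod 2). M₂ = 2, y₂ ≡ 2 (mod 3). r = 0×3×1 + 2×2×2 ≡ 2 (mod 6)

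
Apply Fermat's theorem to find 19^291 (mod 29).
By Fermat: 19^{28} ≡ 1 (mod 29). 291 ≡ 11 (mod 28). So 19^{291} ≡ 19^{11} ≡ 27 (mod 29)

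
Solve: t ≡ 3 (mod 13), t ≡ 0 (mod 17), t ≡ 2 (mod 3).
M = 13 × 17 × 3 = 663. M₁ = 51, y₁ ≡ 12 (mod 13). M₂ = 39, y₂ ≡ 7 (mod 17). M₃ = 221, y₃ ≡ 2 (mod 3). t = 3×51×12 + 0×39×7 + 2×221×2 ≡ 68 (mod 663)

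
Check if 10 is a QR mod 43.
By Euler's criterion: 10^{21} ≡ 1 (mod 43). Since this equals 1, 10 is a QR.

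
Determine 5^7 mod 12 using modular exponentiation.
By repeated squaring (mod 12): 5^{1}≡5, 5^{2}≡1, 5^{4}≡1. Then 5^{7} = 5^{4+2+1} ≡ 1 × 1 × 5 ≡ 5 (mod 12)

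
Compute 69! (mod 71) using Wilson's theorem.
(70)! = (69)! × (70) ≡ -1 (mod 71). So (69)! ≡ -1 × (70)^(-1) ≡ (-1)×(-1) = 1 (mod 71)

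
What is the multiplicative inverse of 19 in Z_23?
Since 23 is prime, by Fermat 19^(-1) ≡ 19^{21} ≡ 17 (mod 23). Verify: 19 × 17 = 323 ≡ 1 (mod 23)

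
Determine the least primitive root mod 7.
g = 3. For each prime q|6: 3^{3}≡6, 3^{2}≡2, none ≡ 1, so ord_7(3) = 6 and 3 is a primitive root.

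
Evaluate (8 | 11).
(8/11) = 8^{5} mod 11 = -1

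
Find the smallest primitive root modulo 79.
g = 3. For each prime q|78: 3^{39}≡78, 3^{26}≡23, 3^{6}≡18, none ≡ 1, so ord_79(3) = 78 and 3 is a primitive root.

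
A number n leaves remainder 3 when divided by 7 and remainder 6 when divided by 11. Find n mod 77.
M = 7 × 11 = 77. M₁ = 11, y₁ ≡ 2 mod 7. M₂ = 7, y₂ ≡ 8 mod 11. n = 3×11×2 + 6×7×8 ≡ 17 mod 77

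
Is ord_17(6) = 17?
Powers of 6 mod 17: 6^1≡6, 6^2≡2, 6^3≡12, 6^4≡4, 6^5≡7, 6^6≡8, 6^7≡14, 6^8≡16, 6^9≡11, 6^10≡15, 6^11≡5, 6^12≡13, 6^13≡10, 6^14≡9, 6^15≡3, 6^16≡1. Already 6^16≡1, so the order is 16 < 17. No, the actual order is 16.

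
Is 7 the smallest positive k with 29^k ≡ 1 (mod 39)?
Powers of 29 mod 39: 29^1≡29, 29^2≡22, 29^3≡14, 29^4≡16, 29^5≡35, 29^6≡1. Already 29^6≡1, so the order is 6 < 7. No, the actual order is 6.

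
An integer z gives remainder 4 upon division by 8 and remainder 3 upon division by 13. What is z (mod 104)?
M = 8 × 13 = 104. M₁ = 13, y₁ ≡ 5 (mod 8). M₂ = 8, y₂ ≡ 5 (mod 13). z = 4×13×5 + 3×8×5 ≡ 68 (mod 104)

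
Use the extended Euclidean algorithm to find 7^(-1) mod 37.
Extended GCD: 7(16) + 37(-3) = 1. So 7^(-1) ≡ 16 mod 37. Verify: 7 × 16 = 112 ≡ 1 mod 37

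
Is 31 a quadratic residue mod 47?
By Euler's criterion: 31^{23} ≡ 46 (mod 47). Since this equals -1 (≡ 46), 31 is not a QR.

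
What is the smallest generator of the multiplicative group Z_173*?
g = 2. Powers: [2, 4, 8, 16, 32, 64, 128, 83, ...] generates all 172 non-zero residues.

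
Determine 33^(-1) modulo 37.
Since 37 is prime, by Fermat 33^(-1) ≡ 33^{35} ≡ 9 (mod 37). Verify: 33 × 9 = 297 ≡ 1 (mod 37)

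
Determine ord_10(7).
Powers of 7 mod 10: 7^1≡7, 7^2≡9, 7^3≡3, 7^4≡1. Order = 4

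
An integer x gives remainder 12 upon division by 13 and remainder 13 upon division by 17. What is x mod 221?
M = 13 × 17 = 221. M₁ = 17, y₁ ≡ 10 mod 13. M₂ = 13, y₂ ≡ 4 mod 17. x = 12×17×10 + 13×13×4 ≡ 64 mod 221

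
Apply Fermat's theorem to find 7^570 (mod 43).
By Fermat: 7^{42} ≡ 1 (mod 43). 570 ≡ 24 (mod 42). So 7^{570} ≡ 7^{24} ≡ 1 (mod 43)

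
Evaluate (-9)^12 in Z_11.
Using Fermat: (-9)^{10} ≡ 1 (mod 11). 12 ≡ 2 (mod 10). So (-9)^{12} ≡ (-9)^{2} ≡ 4 (mod 11)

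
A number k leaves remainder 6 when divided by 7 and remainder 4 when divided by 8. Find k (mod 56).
M = 7 × 8 = 56. M₁ = 8, y₁ ≡ 1 (mod 7). M₂ = 7, y₂ ≡ 7 (mod 8). k = 6×8×1 + 4×7×7 ≡ 20 (mod 56)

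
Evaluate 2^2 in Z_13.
2^{2} = 4 ≡ 4 (mod 13)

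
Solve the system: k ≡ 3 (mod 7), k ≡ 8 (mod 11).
M = 7 × 11 = 77. M₁ = 11, y₁ ≡ 2 (mod 7). M₂ = 7, y₂ ≡ 8 (mod 11). k = 3×11×2 + 8×7×8 ≡ 52 (mod 77)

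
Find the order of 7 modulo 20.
Powers of 7 mod 20: 7^1≡7, 7^2≡9, 7^3≡3, 7^4≡1. ord_20(7) = 4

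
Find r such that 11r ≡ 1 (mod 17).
Since 17 is prime, by Fermat 11^(-1) ≡ 11^{15} ≡ 14 (mod 17). Verify: 11 × 14 = 154 ≡ 1 (mod 17)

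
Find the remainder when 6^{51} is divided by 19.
By Fermat: 6^{18} ≡ 1 mod 19. 51 = 2×18 + 15. So 6^{51} ≡ 6^{15} ≡ 11 mod 19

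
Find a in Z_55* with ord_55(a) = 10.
4 has order 10 mod 55 since 4^{10} ≡ 1 (mod 55) and no smaller power works.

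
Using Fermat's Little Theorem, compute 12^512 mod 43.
By Fermat: 12^{42} ≡ 1 (mod 43). 512 ≡ 8 (mod 42). So 12^{512} ≡ 12^{8} ≡ 14 (mod 43)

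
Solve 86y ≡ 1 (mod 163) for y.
Since 163 is prime, by Fermat 86^(-1) ≡ 86^{161} ≡ 127 (mod 163). Verify: 86 × 127 = 10922 ≡ 1 (mod 163)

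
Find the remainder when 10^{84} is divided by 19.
By Fermat: 10^{18} ≡ 1 mod 19. 84 = 4×18 + 12. So 10^{84} ≡ 10^{12} ≡ 7 mod 19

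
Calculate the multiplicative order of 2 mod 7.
Powers of 2 mod 7: 2^1≡2, 2^2≡4, 2^3≡1. ord_7(2) = 3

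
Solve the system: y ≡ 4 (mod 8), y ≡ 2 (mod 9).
M = 8 × 9 = 72. M₁ = 9, y₁ ≡ 1 (mod 8). M₂ = 8, y₂ ≡ 8 (mod 9). y = 4×9×1 + 2×8×8 ≡ 20 (mod 72)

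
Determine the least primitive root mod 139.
g = 2. For each prime q|138: 2^{69}≡138, 2^{46}≡96, 2^{6}≡64, none ≡ 1, so ord_139(2) = 138 and 2 is a primitive root.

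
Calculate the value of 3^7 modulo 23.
By repeated squaring mod 23: 3^{1}≡3, 3^{2}≡9, 3^{4}≡12. Then 3^{7} = 3^{4+2+1} ≡ 12 × 9 × 3 ≡ 2 mod 23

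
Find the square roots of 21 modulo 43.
The square roots of 21 mod 43 are 35 and 8. Verify: 35² = 1225 ≡ 21 mod 43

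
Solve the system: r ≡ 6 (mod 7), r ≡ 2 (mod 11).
M = 7 × 11 = 77. M₁ = 11, y₁ ≡ 2 (mod 7). M₂ = 7, y₂ ≡ 8 (mod 11). r = 6×11×2 + 2×7×8 ≡ 13 (mod 77)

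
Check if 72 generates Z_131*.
ord_131(72) divides 130. For each prime q|130: 72^{65}≡130, 72^{26}≡58, 72^{10}≡84, none ≡ 1. So 72 has order 130 and is a primitive root mod 131.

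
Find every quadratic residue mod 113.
Quadratic residues modulo 113: {1, 2, 4, 7, 8, 9, 11, 13, 14, 15, 16, 18, 22, 25, 26, 28, 30, 31, 32, 36, 41, 44, 49, 50, 51, 52, 53, 56, 57, 60, 61, 62, 63, 64, 69, 72, 77, 81, 82, 83, 85, 87, 88, 91, 95, 97, 98, 99, 100, 102, 104, 105, 106, 109, 111, 112}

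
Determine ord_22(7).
Powers of 7 mod 22: 7^1≡7, 7^2≡5, 7^3≡13, 7^4≡3, 7^5≡21, 7^6≡15, 7^7≡17, 7^8≡9, 7^9≡19, 7^10≡1. So the order of 7 is 10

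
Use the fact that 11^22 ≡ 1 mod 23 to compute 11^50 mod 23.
By Fermat: 11^{22} ≡ 1 mod 23. 50 = 2×22 + 6. So 11^{50} ≡ 11^{6} ≡ 9 mod 23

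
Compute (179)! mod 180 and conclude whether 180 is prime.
(179)! mod 180 = 0. Since 0 ≢ -1 mod 180, 180 is not prime.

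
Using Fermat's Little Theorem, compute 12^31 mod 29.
By Fermat: 12^{28} ≡ 1 (mod 29). So 12^{31} = 12^{28} · 12^{3} ≡ 12^{3} ≡ 17 (mod 29)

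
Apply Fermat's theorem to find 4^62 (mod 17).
By Fermat: 4^{16} ≡ 1 (mod 17). 62 = 3×16 + 14. So 4^{62} ≡ 4^{14} ≡ 16 (mod 17)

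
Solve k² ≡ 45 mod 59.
The square roots of 45 mod 59 are 35 and 24. Verify: 35² = 1225 ≡ 45 mod 59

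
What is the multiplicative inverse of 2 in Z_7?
Since 7 is prime, by Fermat 2^(-1) ≡ 2^{5} ≡ 4 (mod 7). Verify: 2 × 4 = 8 ≡ 1 (mod 7)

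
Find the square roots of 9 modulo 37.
The square roots of 9 mod 37 are 34 and 3. Verify: 34² = 1156 ≡ 9 mod 37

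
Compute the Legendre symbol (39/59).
(39/59) = 39^{29} mod 59 = -1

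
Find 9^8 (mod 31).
By repeated squaring (mod 31): 9^{1}≡9, 9^{2}≡19, 9^{4}≡20, 9^{8}≡28. So 9^{8} ≡ 28 (mod 31)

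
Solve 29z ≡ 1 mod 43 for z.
Since 43 is prime, by Fermat 29^(-1) ≡ 29^{41} ≡ 3 mod 43. Verify: 29 × 3 = 87 ≡ 1 mod 43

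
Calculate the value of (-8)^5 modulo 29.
By repeated squaring (mod 29): (-8)^{1}≡21, (-8)^{2}≡6, (-8)^{4}≡7. Then (-8)^{5} = (-8)^{4+1} ≡ 7 × 21 ≡ 2 (mod 29)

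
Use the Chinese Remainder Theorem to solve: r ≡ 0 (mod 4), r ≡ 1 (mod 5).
M = 4 × 5 = 20. M₁ = 5, y₁ ≡ 1 (mod 4). M₂ = 4, y₂ ≡ 4 (mod 5). r = 0×5×1 + 1×4×4 ≡ 16 (mod 20)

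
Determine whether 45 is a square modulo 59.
By Euler's criterion: 45^{29} ≡ 1 (mod 59). Since this equals 1, 45 is a QR.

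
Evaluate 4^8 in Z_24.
By repeated squaring mod 24: 4^{1}≡4, 4^{2}≡16, 4^{4}≡16, 4^{8}≡16. So 4^{8} ≡ 16 mod 24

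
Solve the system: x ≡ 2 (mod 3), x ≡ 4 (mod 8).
M = 3 × 8 = 24. M₁ = 8, y₁ ≡ 2 (mod 3). M₂ = 3, y₂ ≡ 3 (mod 8). x = 2×8×2 + 4×3×3 ≡ 20 (mod 24)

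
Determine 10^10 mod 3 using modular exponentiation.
Using Fermat: 10^{2} ≡ 1 mod 3. 10 ≡ 0 mod 2. So 10^{10} ≡ 10^{0} ≡ 1 mod 3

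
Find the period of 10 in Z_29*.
Powers of 10 mod 29: 10^1≡10, 10^2≡13, 10^3≡14, 10^4≡24, 10^5≡8, 10^6≡22, 10^7≡17, 10^8≡25, 10^9≡18, 10^10≡6, 10^11≡2, 10^12≡20, 10^13≡26, 10^14≡28, 10^15≡19, 10^16≡16, 10^17≡15, 10^18≡5, 10^19≡21, 10^20≡7, 10^21≡12, 10^22≡4, 10^23≡11, 10^24≡23, 10^25≡27, 10^26≡9, 10^27≡3, 10^28≡1. Order = 28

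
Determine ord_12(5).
Powers of 5 mod 12: 5^1≡5, 5^2≡1. ord_12(5) = 2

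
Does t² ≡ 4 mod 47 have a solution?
By Euler's criterion: 4^{23} ≡ 1 mod 47. Since this equals 1, 4 is a QR.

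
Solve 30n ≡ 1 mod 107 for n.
Since 107 is prime, by Fermat 30^(-1) ≡ 30^{105} ≡ 25 mod 107. Verify: 30 × 25 = 750 ≡ 1 mod 107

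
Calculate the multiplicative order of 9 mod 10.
Powers of 9 mod 10: 9^1≡9, 9^2≡1. ord_10(9) = 2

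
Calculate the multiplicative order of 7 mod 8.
Powers of 7 mod 8: 7^1≡7, 7^2≡1. Order = 2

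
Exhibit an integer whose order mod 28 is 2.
27 has order 2 mod 28 since 27^{2} ≡ 1 mod 28 and no smaller power works.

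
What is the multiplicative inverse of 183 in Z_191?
Since 191 is prime, by Fermat 183^(-1) ≡ 183^{189} ≡ 167 (mod 191). Verify: 183 × 167 = 30561 ≡ 1 (mod 191)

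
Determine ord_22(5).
Powers of 5 mod 22: 5^1≡5, 5^2≡3, 5^3≡15, 5^4≡9, 5^5≡1. Order = 5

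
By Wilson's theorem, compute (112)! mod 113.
By Wilson's theorem, (112)! ≡ -1 ≡ 112 mod 113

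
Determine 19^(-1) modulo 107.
Since 107 is prime, by Fermat 19^(-1) ≡ 19^{105} ≡ 62 mod 107. Verify: 19 × 62 = 1178 ≡ 1 mod 107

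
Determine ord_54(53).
Powers of 53 mod 54: 53^1≡53, 53^2≡1. Order = 2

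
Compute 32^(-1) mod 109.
Since 109 is prime, by Fermat 32^(-1) ≡ 32^{107} ≡ 92 mod 109. Verify: 32 × 92 = 2944 ≡ 1 mod 109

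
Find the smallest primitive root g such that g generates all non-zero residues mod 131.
g = 2. For each prime q|130: 2^{65}≡130, 2^{26}≡53, 2^{10}≡107, none ≡ 1, so ord_131(2) = 130 and 2 is a primitive root.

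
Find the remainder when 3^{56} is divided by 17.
By Fermat: 3^{16} ≡ 1 mod 17. 56 = 3×16 + 8. So 3^{56} ≡ 3^{8} ≡ 16 mod 17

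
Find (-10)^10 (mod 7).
Using Fermat: (-10)^{6} ≡ 1 (mod 7). 10 ≡ 4 (mod 6). So (-10)^{10} ≡ (-10)^{4} ≡ 4 (mod 7)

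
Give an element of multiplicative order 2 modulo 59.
58 has order 2 mod 59 since 58^{2} ≡ 1 mod 59 and no smaller power works.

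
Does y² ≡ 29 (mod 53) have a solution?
By Euler's criterion: 29^{26} ≡ 1 (mod 53). Since this equals 1, 29 is a QR.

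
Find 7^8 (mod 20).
By repeated squaring (mod 20): 7^{1}≡7, 7^{2}≡9, 7^{4}≡1, 7^{8}≡1. So 7^{8} ≡ 1 (mod 20)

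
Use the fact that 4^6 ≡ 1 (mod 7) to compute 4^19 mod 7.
By Fermat: 4^{6} ≡ 1 (mod 7). 19 = 3×6 + 1. So 4^{19} ≡ 4^{1} ≡ 4 (mod 7)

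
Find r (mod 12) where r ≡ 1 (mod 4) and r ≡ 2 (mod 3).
M = 4 × 3 = 12. M₁ = 3, y₁ ≡ 3 (mod 4). M₂ = 4, y₂ ≡ 1 (mod 3). r = 1×3×3 + 2×4×1 ≡ 5 (mod 12)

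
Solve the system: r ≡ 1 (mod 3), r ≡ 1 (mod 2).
M = 3 × 2 = 6. M₁ = 2, y₁ ≡ 2 (mod 3). M₂ = 3, y₂ ≡ 1 (mod 2). r = 1×2×2 + 1×3×1 ≡ 1 (mod 6)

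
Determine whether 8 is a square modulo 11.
By Euler's criterion: 8^{5} ≡ 10 mod 11. Since this equals -1 (≡ 10), 8 is not a QR.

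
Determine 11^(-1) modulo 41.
Since 41 is prime, by Fermat 11^(-1) ≡ 11^{39} ≡ 15 (mod 41). Verify: 11 × 15 = 165 ≡ 1 (mod 41)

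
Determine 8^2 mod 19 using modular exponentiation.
8^{2} = 64 ≡ 7 (mod 19)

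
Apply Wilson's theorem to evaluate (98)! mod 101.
(100)! = (98)! × (99) × (100) ≡ -1 (mod 101). So (98)! ≡ -1 × [(100)(99)]^(-1) ≡ 50 (mod 101)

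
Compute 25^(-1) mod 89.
Since 89 is prime, by Fermat 25^(-1) ≡ 25^{87} ≡ 57 mod 89. Verify: 25 × 57 = 1425 ≡ 1 mod 89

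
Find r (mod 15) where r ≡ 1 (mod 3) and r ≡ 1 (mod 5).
M = 3 × 5 = 15. M₁ = 5, y₁ ≡ 2 (mod 3). M₂ = 3, y₂ ≡ 2 (mod 5). r = 1×5×2 + 1×3×2 ≡ 1 (mod 15)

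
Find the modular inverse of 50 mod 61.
Since 61 is prime, by Fermat 50^(-1) ≡ 50^{59} ≡ 11 (mod 61). Verify: 50 × 11 = 550 ≡ 1 (mod 61)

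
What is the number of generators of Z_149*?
A prime p has φ(p-1) primitive roots; here φ(148) = 72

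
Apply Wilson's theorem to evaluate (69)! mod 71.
(70)! = (69)! × (70) ≡ -1 mod 71. So (69)! ≡ -1 × (70)^(-1) ≡ (-1)×(-1) = 1 mod 71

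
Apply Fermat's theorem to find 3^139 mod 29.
By Fermat: 3^{28} ≡ 1 mod 29. 139 = 4×28 + 27. So 3^{139} ≡ 3^{27} ≡ 10 mod 29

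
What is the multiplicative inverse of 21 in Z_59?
Since 59 is prime, by Fermat 21^(-1) ≡ 21^{57} ≡ 45 (mod 59). Verify: 21 × 45 = 945 ≡ 1 (mod 59)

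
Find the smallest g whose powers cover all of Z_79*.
g = 3. Powers: [3, 9, 27, 2, 6, 18, ...] generates all 78 non-zero residues.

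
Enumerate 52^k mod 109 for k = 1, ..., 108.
52^1, 52^2, ..., 52^{108} mod 109: [52, 88, 107, 5, 42, 4, 99, 25, 101, 20, 59, 16, 69, 100, 77, 80, 18, 64, 58, 73, 90, 102, 72, 38, 14, 74, 33, 81, 70, 43, 56, 78, 23, 106, 62, 63, 6, 94, 92, 97, 30, 34, 24, 49, 41, 61, 11, 27, 96, 87, 55, 26, 44, 108, 57, 21, 2, 104, 67, 105, 10, 84, 8, 89, 50, 93, 40, 9, 32, 29, 91, 45, 51, 36, 19, 7, 37, 71, 95, 35, 76, 28, 39, 66, 53, 31, 86, 3, 47, 46, 103, 15, 17, 12, 79, 75, 85, 60, 68, 48, 98, 82, 13, 22, 54, 83, 65, 1]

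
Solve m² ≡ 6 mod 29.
The square roots of 6 mod 29 are 8 and 21. Verify: 8² = 64 ≡ 6 mod 29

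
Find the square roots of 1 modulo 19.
The square roots of 1 mod 19 are 1 and 18. Verify: 1² = 1 ≡ 1 (mod 19)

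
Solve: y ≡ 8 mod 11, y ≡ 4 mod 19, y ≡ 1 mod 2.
M = 11 × 19 × 2 = 418. M₁ = 38, y₁ ≡ 9 mod 11. M₂ = 22, y₂ ≡ 13 mod 19. M₃ = 209, y₃ ≡ 1 mod 2. y = 8×38×9 + 4×22×13 + 1×209×1 ≡ 327 mod 418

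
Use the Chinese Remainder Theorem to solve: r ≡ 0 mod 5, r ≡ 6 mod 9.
M = 5 × 9 = 45. M₁ = 9, y₁ ≡ 4 mod 5. M₂ = 5, y₂ ≡ 2 mod 9. r = 0×9×4 + 6×5×2 ≡ 15 mod 45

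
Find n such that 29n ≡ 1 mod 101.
Since 101 is prime, by Fermat 29^(-1) ≡ 29^{99} ≡ 7 mod 101. Verify: 29 × 7 = 203 ≡ 1 mod 101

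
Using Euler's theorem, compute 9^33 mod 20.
By Euler: 9^{8} ≡ 1 mod 20 since gcd(9, 20) = 1. 33 = 4×8 + 1. So 9^{33} ≡ 9^{1} ≡ 9 mod 20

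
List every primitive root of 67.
There are φ(66) = 20 primitive roots mod 67: {2, 7, 11, 12, 13, 18, 20, 28, 31, 32, 34, 41, 44, 46, 48, 50, 51, 57, 61, 63}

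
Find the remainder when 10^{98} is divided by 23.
By Fermat: 10^{22} ≡ 1 (mod 23). 98 = 4×22 + 10. So 10^{98} ≡ 10^{10} ≡ 16 (mod 23)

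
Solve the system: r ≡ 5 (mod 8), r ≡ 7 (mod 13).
M = 8 × 13 = 104. M₁ = 13, y₁ ≡ 5 (mod 8). M₂ = 8, y₂ ≡ 5 (mod 13). r = 5×13×5 + 7×8×5 ≡ 85 (mod 104)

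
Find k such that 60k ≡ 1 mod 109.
Since 109 is prime, by Fermat 60^(-1) ≡ 60^{107} ≡ 20 mod 109. Verify: 60 × 20 = 1200 ≡ 1 mod 109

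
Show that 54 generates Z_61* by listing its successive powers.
54^1, 54^2, ..., 54^{60} mod 61: [54, 49, 23, 22, 29, 41, 18, 57, 28, 48, 30, 34, 6, 19, 50, 16, 10, 52, 2, 47, 37, 46, 44, 58, 21, 36, 53, 56, 35, 60, 7, 12, 38, 39, 32, 20, 43, 4, 33, 13, 31, 27, 55, 42, 11, 45, 51, 9, 59, 14, 24, 15, 17, 3, 40, 25, 8, 5, 26, 1]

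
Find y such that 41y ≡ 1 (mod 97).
Since 97 is prime, by Fermat 41^(-1) ≡ 41^{95} ≡ 71 (mod 97). Verify: 41 × 71 = 2911 ≡ 1 (mod 97)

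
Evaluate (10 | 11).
(10/11) = 10^{5} mod 11 = -1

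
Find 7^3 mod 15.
7^{3} = 343 ≡ 13 mod 15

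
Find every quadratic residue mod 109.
Quadratic residues modulo 109: {1, 3, 4, 5, 7, 9, 12, 15, 16, 20, 21, 22, 25, 26, 27, 28, 29, 31, 34, 35, 36, 38, 43, 45, 46, 48, 49, 60, 61, 63, 64, 66, 71, 73, 74, 75, 78, 80, 81, 82, 83, 84, 87, 88, 89, 93, 94, 97, 100, 102, 104, 105, 106, 108}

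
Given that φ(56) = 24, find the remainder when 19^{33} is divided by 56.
By Euler: 19^{24} ≡ 1 (mod 56) since gcd(19, 56) = 1. 33 = 1×24 + 9. So 19^{33} ≡ 19^{9} ≡ 27 (mod 56)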